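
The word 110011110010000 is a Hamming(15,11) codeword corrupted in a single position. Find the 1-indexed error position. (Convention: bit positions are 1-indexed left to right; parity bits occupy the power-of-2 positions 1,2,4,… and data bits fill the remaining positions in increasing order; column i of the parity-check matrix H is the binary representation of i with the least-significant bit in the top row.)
Syndrome s = H · r^T (mod 2), r = 110011110010000:
  s[0] = (101010101010101)·(110011110010000) mod 2 = 1+0+0+0+1+0+1+0+0+0+1+0+0+0+0 mod 2 = 0
  s[1] = (011001100110011)·(110011110010000) mod 2 = 0+1+0+0+0+1+1+0+0+0+1+0+0+0+0 mod 2 = 0
  s[2] = (000111100001111)·(110011110010000) mod 2 = 0+0+0+0+1+1+1+0+0+0+0+0+0+0+0 mod 2 = 1
  s[3] = (000000011111111)·(110011110010000) mod 2 = 0+0+0+0+0+0+0+1+0+0+1+0+0+0+0 mod 2 = 0
Syndrome = 0010
Column i of H is the binary representation of i, so the syndrome is the binary index of the flipped bit.
Read s = 0010 with s[0] as LSB: 0·2^0 + 0·2^1 + 1·2^2 + 0·2^3 = 4.
Error is at bit position 4.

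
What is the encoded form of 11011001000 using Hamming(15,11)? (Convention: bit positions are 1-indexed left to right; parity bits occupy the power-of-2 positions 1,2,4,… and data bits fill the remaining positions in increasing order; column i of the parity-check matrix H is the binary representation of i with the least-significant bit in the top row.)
Codeword c = d · G (mod 2), d = 11011001000:
  c[0] = d·G[:,0] = (11011001000)·(11011010101) mod 2 = 1+1+0+1+1+0+0+0+0+0+0 mod 2 = 0
  c[1] = d·G[:,1] = (11011001000)·(10110110011) mod 2 = 1+0+0+1+0+0+0+0+0+0+0 mod 2 = 0
  c[2] = d·G[:,2] = (11011001000)·(10000000000) mod 2 = 1+0+0+0+0+0+0+0+0+0+0 mod 2 = 1
  c[3] = d·G[:,3] = (11011001000)·(01110001111) mod 2 = 0+1+0+1+0+0+0+1+0+0+0 mod 2 = 1
  c[4] = d·G[:,4] = (11011001000)·(01000000000) mod 2 = 0+1+0+0+0+0+0+0+0+0+0 mod 2 = 1
  c[5] = d·G[:,5] = (11011001000)·(00100000000) mod 2 = 0+0+0+0+0+0+0+0+0+0+0 mod 2 = 0
  c[6] = d·G[:,6] = (11011001000)·(00010000000) mod 2 = 0+0+0+1+0+0+0+0+0+0+0 mod 2 = 1
  c[7] = d·G[:,7] = (11011001000)·(00001111111) mod 2 = 0+0+0+0+1+0+0+1+0+0+0 mod 2 = 0
  c[8] = d·G[:,8] = (11011001000)·(00001000000) mod 2 = 0+0+0+0+1+0+0+0+0+0+0 mod 2 = 1
  c[9] = d·G[:,9] = (11011001000)·(00000100000) mod 2 = 0+0+0+0+0+0+0+0+0+0+0 mod 2 = 0
  c[10] = d·G[:,10] = (11011001000)·(00000010000) mod 2 = 0+0+0+0+0+0+0+0+0+0+0 mod 2 = 0
  c[11] = d·G[:,11] = (11011001000)·(00000001000) mod 2 = 0+0+0+0+0+0+0+1+0+0+0 mod 2 = 1
  c[12] = d·G[:,12] = (11011001000)·(00000000100) mod 2 = 0+0+0+0+0+0+0+0+0+0+0 mod 2 = 0
  c[13] = d·G[:,13] = (11011001000)·(00000000010) mod 2 = 0+0+0+0+0+0+0+0+0+0+0 mod 2 = 0
  c[14] = d·G[:,14] = (11011001000)·(00000000001) mod 2 = 0+0+0+0+0+0+0+0+0+0+0 mod 2 = 0
Codeword = 001110101001000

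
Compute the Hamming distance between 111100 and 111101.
XOR = 000001, count of 1s = 1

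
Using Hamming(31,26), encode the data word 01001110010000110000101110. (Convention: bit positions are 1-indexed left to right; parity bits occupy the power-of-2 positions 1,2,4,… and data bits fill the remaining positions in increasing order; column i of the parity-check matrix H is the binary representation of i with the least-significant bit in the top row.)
Codeword c = d · G (mod 2), d = 01001110010000110000101110:
  c[0] = d·G[:,0] = (01001110010000110000101110)·(11011010101101010101010101) mod 2 = 0+1+0+0+1+0+1+0+0+0+0+0+0+0+0+1+0+0+0+0+0+0+0+1+0+0 mod 2 = 1
  c[1] = d·G[:,1] = (01001110010000110000101110)·(10110110011011001100110011) mod 2 = 0+0+0+0+0+1+1+0+0+1+0+0+0+0+0+0+0+0+0+0+1+0+0+0+1+0 mod 2 = 1
  c[2] = d·G[:,2] = (01001110010000110000101110)·(10000000000000000000000000) mod 2 = 0+0+0+0+0+0+0+0+0+0+0+0+0+0+0+0+0+0+0+0+0+0+0+0+0+0 mod 2 = 0
  c[3] = d·G[:,3] = (01001110010000110000101110)·(01110001111000111100001111) mod 2 = 0+1+0+0+0+0+0+0+0+1+0+0+0+0+1+1+0+0+0+0+0+0+1+1+1+0 mod 2 = 1
  c[4] = d·G[:,4] = (01001110010000110000101110)·(01000000000000000000000000) mod 2 = 0+1+0+0+0+0+0+0+0+0+0+0+0+0+0+0+0+0+0+0+0+0+0+0+0+0 mod 2 = 1
  c[5] = d·G[:,5] = (01001110010000110000101110)·(00100000000000000000000000) mod 2 = 0+0+0+0+0+0+0+0+0+0+0+0+0+0+0+0+0+0+0+0+0+0+0+0+0+0 mod 2 = 0
  c[6] = d·G[:,6] = (01001110010000110000101110)·(00010000000000000000000000) mod 2 = 0+0+0+0+0+0+0+0+0+0+0+0+0+0+0+0+0+0+0+0+0+0+0+0+0+0 mod 2 = 0
  c[7] = d·G[:,7] = (01001110010000110000101110)·(00001111111000000011111111) mod 2 = 0+0+0+0+1+1+1+0+0+1+0+0+0+0+0+0+0+0+0+0+1+0+1+1+1+0 mod 2 = 0
  c[8] = d·G[:,8] = (01001110010000110000101110)·(00001000000000000000000000) mod 2 = 0+0+0+0+1+0+0+0+0+0+0+0+0+0+0+0+0+0+0+0+0+0+0+0+0+0 mod 2 = 1
  c[9] = d·G[:,9] = (01001110010000110000101110)·(00000100000000000000000000) mod 2 = 0+0+0+0+0+1+0+0+0+0+0+0+0+0+0+0+0+0+0+0+0+0+0+0+0+0 mod 2 = 1
  c[10] = d·G[:,10] = (01001110010000110000101110)·(00000010000000000000000000) mod 2 = 0+0+0+0+0+0+1+0+0+0+0+0+0+0+0+0+0+0+0+0+0+0+0+0+0+0 mod 2 = 1
  c[11] = d·G[:,11] = (01001110010000110000101110)·(00000001000000000000000000) mod 2 = 0+0+0+0+0+0+0+0+0+0+0+0+0+0+0+0+0+0+0+0+0+0+0+0+0+0 mod 2 = 0
  c[12] = d·G[:,12] = (01001110010000110000101110)·(00000000100000000000000000) mod 2 = 0+0+0+0+0+0+0+0+0+0+0+0+0+0+0+0+0+0+0+0+0+0+0+0+0+0 mod 2 = 0
  c[13] = d·G[:,13] = (01001110010000110000101110)·(00000000010000000000000000) mod 2 = 0+0+0+0+0+0+0+0+0+1+0+0+0+0+0+0+0+0+0+0+0+0+0+0+0+0 mod 2 = 1
  c[14] = d·G[:,14] = (01001110010000110000101110)·(00000000001000000000000000) mod 2 = 0+0+0+0+0+0+0+0+0+0+0+0+0+0+0+0+0+0+0+0+0+0+0+0+0+0 mod 2 = 0
  c[15] = d·G[:,15] = (01001110010000110000101110)·(00000000000111111111111111) mod 2 = 0+0+0+0+0+0+0+0+0+0+0+0+0+0+1+1+0+0+0+0+1+0+1+1+1+0 mod 2 = 0
  c[16] = d·G[:,16] = (01001110010000110000101110)·(00000000000100000000000000) mod 2 = 0+0+0+0+0+0+0+0+0+0+0+0+0+0+0+0+0+0+0+0+0+0+0+0+0+0 mod 2 = 0
  c[17] = d·G[:,17] = (01001110010000110000101110)·(00000000000010000000000000) mod 2 = 0+0+0+0+0+0+0+0+0+0+0+0+0+0+0+0+0+0+0+0+0+0+0+0+0+0 mod 2 = 0
  c[18] = d·G[:,18] = (01001110010000110000101110)·(00000000000001000000000000) mod 2 = 0+0+0+0+0+0+0+0+0+0+0+0+0+0+0+0+0+0+0+0+0+0+0+0+0+0 mod 2 = 0
  c[19] = d·G[:,19] = (01001110010000110000101110)·(00000000000000100000000000) mod 2 = 0+0+0+0+0+0+0+0+0+0+0+0+0+0+1+0+0+0+0+0+0+0+0+0+0+0 mod 2 = 1
  c[20] = d·G[:,20] = (01001110010000110000101110)·(00000000000000010000000000) mod 2 = 0+0+0+0+0+0+0+0+0+0+0+0+0+0+0+1+0+0+0+0+0+0+0+0+0+0 mod 2 = 1
  c[21] = d·G[:,21] = (01001110010000110000101110)·(00000000000000001000000000) mod 2 = 0+0+0+0+0+0+0+0+0+0+0+0+0+0+0+0+0+0+0+0+0+0+0+0+0+0 mod 2 = 0
  c[22] = d·G[:,22] = (01001110010000110000101110)·(00000000000000000100000000) mod 2 = 0+0+0+0+0+0+0+0+0+0+0+0+0+0+0+0+0+0+0+0+0+0+0+0+0+0 mod 2 = 0
  c[23] = d·G[:,23] = (01001110010000110000101110)·(00000000000000000010000000) mod 2 = 0+0+0+0+0+0+0+0+0+0+0+0+0+0+0+0+0+0+0+0+0+0+0+0+0+0 mod 2 = 0
  c[24] = d·G[:,24] = (01001110010000110000101110)·(00000000000000000001000000) mod 2 = 0+0+0+0+0+0+0+0+0+0+0+0+0+0+0+0+0+0+0+0+0+0+0+0+0+0 mod 2 = 0
  c[25] = d·G[:,25] = (01001110010000110000101110)·(00000000000000000000100000) mod 2 = 0+0+0+0+0+0+0+0+0+0+0+0+0+0+0+0+0+0+0+0+1+0+0+0+0+0 mod 2 = 1
  c[26] = d·G[:,26] = (01001110010000110000101110)·(00000000000000000000010000) mod 2 = 0+0+0+0+0+0+0+0+0+0+0+0+0+0+0+0+0+0+0+0+0+0+0+0+0+0 mod 2 = 0
  c[27] = d·G[:,27] = (01001110010000110000101110)·(00000000000000000000001000) mod 2 = 0+0+0+0+0+0+0+0+0+0+0+0+0+0+0+0+0+0+0+0+0+0+1+0+0+0 mod 2 = 1
  c[28] = d·G[:,28] = (01001110010000110000101110)·(00000000000000000000000100) mod 2 = 0+0+0+0+0+0+0+0+0+0+0+0+0+0+0+0+0+0+0+0+0+0+0+1+0+0 mod 2 = 1
  c[29] = d·G[:,29] = (01001110010000110000101110)·(00000000000000000000000010) mod 2 = 0+0+0+0+0+0+0+0+0+0+0+0+0+0+0+0+0+0+0+0+0+0+0+0+1+0 mod 2 = 1
  c[30] = d·G[:,30] = (01001110010000110000101110)·(00000000000000000000000001) mod 2 = 0+0+0+0+0+0+0+0+0+0+0+0+0+0+0+0+0+0+0+0+0+0+0+0+0+0 mod 2 = 0
Codeword = 1101100011100100000110000101110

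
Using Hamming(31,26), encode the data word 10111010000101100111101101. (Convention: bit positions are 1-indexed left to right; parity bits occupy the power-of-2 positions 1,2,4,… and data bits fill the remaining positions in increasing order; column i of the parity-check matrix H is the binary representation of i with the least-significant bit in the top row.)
Codeword c = d · G (mod 2), d = 10111010000101100111101101:
  c[0] = d·G[:,0] = (10111010000101100111101101)·(11011010101101010101010101) mod 2 = 1+0+0+1+1+0+1+0+0+0+0+1+0+1+0+0+0+1+0+1+0+0+0+1+0+1 mod 2 = 0
  c[1] = d·G[:,1] = (10111010000101100111101101)·(10110110011011001100110011) mod 2 = 1+0+1+1+0+0+1+0+0+0+0+0+0+1+0+0+0+1+0+0+1+0+0+0+0+1 mod 2 = 0
  c[2] = d·G[:,2] = (10111010000101100111101101)·(10000000000000000000000000) mod 2 = 1+0+0+0+0+0+0+0+0+0+0+0+0+0+0+0+0+0+0+0+0+0+0+0+0+0 mod 2 = 1
  c[3] = d·G[:,3] = (10111010000101100111101101)·(01110001111000111100001111) mod 2 = 0+0+1+1+0+0+0+0+0+0+0+0+0+0+1+0+0+1+0+0+0+0+1+1+0+1 mod 2 = 1
  c[4] = d·G[:,4] = (10111010000101100111101101)·(01000000000000000000000000) mod 2 = 0+0+0+0+0+0+0+0+0+0+0+0+0+0+0+0+0+0+0+0+0+0+0+0+0+0 mod 2 = 0
  c[5] = d·G[:,5] = (10111010000101100111101101)·(00100000000000000000000000) mod 2 = 0+0+1+0+0+0+0+0+0+0+0+0+0+0+0+0+0+0+0+0+0+0+0+0+0+0 mod 2 = 1
  c[6] = d·G[:,6] = (10111010000101100111101101)·(00010000000000000000000000) mod 2 = 0+0+0+1+0+0+0+0+0+0+0+0+0+0+0+0+0+0+0+0+0+0+0+0+0+0 mod 2 = 1
  c[7] = d·G[:,7] = (10111010000101100111101101)·(00001111111000000011111111) mod 2 = 0+0+0+0+1+0+1+0+0+0+0+0+0+0+0+0+0+0+1+1+1+0+1+1+0+1 mod 2 = 0
  c[8] = d·G[:,8] = (10111010000101100111101101)·(00001000000000000000000000) mod 2 = 0+0+0+0+1+0+0+0+0+0+0+0+0+0+0+0+0+0+0+0+0+0+0+0+0+0 mod 2 = 1
  c[9] = d·G[:,9] = (10111010000101100111101101)·(00000100000000000000000000) mod 2 = 0+0+0+0+0+0+0+0+0+0+0+0+0+0+0+0+0+0+0+0+0+0+0+0+0+0 mod 2 = 0
  c[10] = d·G[:,10] = (10111010000101100111101101)·(00000010000000000000000000) mod 2 = 0+0+0+0+0+0+1+0+0+0+0+0+0+0+0+0+0+0+0+0+0+0+0+0+0+0 mod 2 = 1
  c[11] = d·G[:,11] = (10111010000101100111101101)·(00000001000000000000000000) mod 2 = 0+0+0+0+0+0+0+0+0+0+0+0+0+0+0+0+0+0+0+0+0+0+0+0+0+0 mod 2 = 0
  c[12] = d·G[:,12] = (10111010000101100111101101)·(00000000100000000000000000) mod 2 = 0+0+0+0+0+0+0+0+0+0+0+0+0+0+0+0+0+0+0+0+0+0+0+0+0+0 mod 2 = 0
  c[13] = d·G[:,13] = (10111010000101100111101101)·(00000000010000000000000000) mod 2 = 0+0+0+0+0+0+0+0+0+0+0+0+0+0+0+0+0+0+0+0+0+0+0+0+0+0 mod 2 = 0
  c[14] = d·G[:,14] = (10111010000101100111101101)·(00000000001000000000000000) mod 2 = 0+0+0+0+0+0+0+0+0+0+0+0+0+0+0+0+0+0+0+0+0+0+0+0+0+0 mod 2 = 0
  c[15] = d·G[:,15] = (10111010000101100111101101)·(00000000000111111111111111) mod 2 = 0+0+0+0+0+0+0+0+0+0+0+1+0+1+1+0+0+1+1+1+1+0+1+1+0+1 mod 2 = 0
  c[16] = d·G[:,16] = (10111010000101100111101101)·(00000000000100000000000000) mod 2 = 0+0+0+0+0+0+0+0+0+0+0+1+0+0+0+0+0+0+0+0+0+0+0+0+0+0 mod 2 = 1
  c[17] = d·G[:,17] = (10111010000101100111101101)·(00000000000010000000000000) mod 2 = 0+0+0+0+0+0+0+0+0+0+0+0+0+0+0+0+0+0+0+0+0+0+0+0+0+0 mod 2 = 0
  c[18] = d·G[:,18] = (10111010000101100111101101)·(00000000000001000000000000) mod 2 = 0+0+0+0+0+0+0+0+0+0+0+0+0+1+0+0+0+0+0+0+0+0+0+0+0+0 mod 2 = 1
  c[19] = d·G[:,19] = (10111010000101100111101101)·(00000000000000100000000000) mod 2 = 0+0+0+0+0+0+0+0+0+0+0+0+0+0+1+0+0+0+0+0+0+0+0+0+0+0 mod 2 = 1
  c[20] = d·G[:,20] = (10111010000101100111101101)·(00000000000000010000000000) mod 2 = 0+0+0+0+0+0+0+0+0+0+0+0+0+0+0+0+0+0+0+0+0+0+0+0+0+0 mod 2 = 0
  c[21] = d·G[:,21] = (10111010000101100111101101)·(00000000000000001000000000) mod 2 = 0+0+0+0+0+0+0+0+0+0+0+0+0+0+0+0+0+0+0+0+0+0+0+0+0+0 mod 2 = 0
  c[22] = d·G[:,22] = (10111010000101100111101101)·(00000000000000000100000000) mod 2 = 0+0+0+0+0+0+0+0+0+0+0+0+0+0+0+0+0+1+0+0+0+0+0+0+0+0 mod 2 = 1
  c[23] = d·G[:,23] = (10111010000101100111101101)·(00000000000000000010000000) mod 2 = 0+0+0+0+0+0+0+0+0+0+0+0+0+0+0+0+0+0+1+0+0+0+0+0+0+0 mod 2 = 1
  c[24] = d·G[:,24] = (10111010000101100111101101)·(00000000000000000001000000) mod 2 = 0+0+0+0+0+0+0+0+0+0+0+0+0+0+0+0+0+0+0+1+0+0+0+0+0+0 mod 2 = 1
  c[25] = d·G[:,25] = (10111010000101100111101101)·(00000000000000000000100000) mod 2 = 0+0+0+0+0+0+0+0+0+0+0+0+0+0+0+0+0+0+0+0+1+0+0+0+0+0 mod 2 = 1
  c[26] = d·G[:,26] = (10111010000101100111101101)·(00000000000000000000010000) mod 2 = 0+0+0+0+0+0+0+0+0+0+0+0+0+0+0+0+0+0+0+0+0+0+0+0+0+0 mod 2 = 0
  c[27] = d·G[:,27] = (10111010000101100111101101)·(00000000000000000000001000) mod 2 = 0+0+0+0+0+0+0+0+0+0+0+0+0+0+0+0+0+0+0+0+0+0+1+0+0+0 mod 2 = 1
  c[28] = d·G[:,28] = (10111010000101100111101101)·(00000000000000000000000100) mod 2 = 0+0+0+0+0+0+0+0+0+0+0+0+0+0+0+0+0+0+0+0+0+0+0+1+0+0 mod 2 = 1
  c[29] = d·G[:,29] = (10111010000101100111101101)·(00000000000000000000000010) mod 2 = 0+0+0+0+0+0+0+0+0+0+0+0+0+0+0+0+0+0+0+0+0+0+0+0+0+0 mod 2 = 0
  c[30] = d·G[:,30] = (10111010000101100111101101)·(00000000000000000000000001) mod 2 = 0+0+0+0+0+0+0+0+0+0+0+0+0+0+0+0+0+0+0+0+0+0+0+0+0+1 mod 2 = 1
Codeword = 0011011010100000101100111101101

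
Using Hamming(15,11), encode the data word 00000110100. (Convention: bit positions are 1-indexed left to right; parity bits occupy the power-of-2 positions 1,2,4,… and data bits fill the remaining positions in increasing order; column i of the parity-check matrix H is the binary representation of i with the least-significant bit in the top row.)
Codeword c = d · G (mod 2), d = 00000110100:
  c[0] = d·G[:,0] = (00000110100)·(11011010101) mod 2 = 0+0+0+0+0+0+1+0+1+0+0 mod 2 = 0
  c[1] = d·G[:,1] = (00000110100)·(10110110011) mod 2 = 0+0+0+0+0+1+1+0+0+0+0 mod 2 = 0
  c[2] = d·G[:,2] = (00000110100)·(10000000000) mod 2 = 0+0+0+0+0+0+0+0+0+0+0 mod 2 = 0
  c[3] = d·G[:,3] = (00000110100)·(01110001111) mod 2 = 0+0+0+0+0+0+0+0+1+0+0 mod 2 = 1
  c[4] = d·G[:,4] = (00000110100)·(01000000000) mod 2 = 0+0+0+0+0+0+0+0+0+0+0 mod 2 = 0
  c[5] = d·G[:,5] = (00000110100)·(00100000000) mod 2 = 0+0+0+0+0+0+0+0+0+0+0 mod 2 = 0
  c[6] = d·G[:,6] = (00000110100)·(00010000000) mod 2 = 0+0+0+0+0+0+0+0+0+0+0 mod 2 = 0
  c[7] = d·G[:,7] = (00000110100)·(00001111111) mod 2 = 0+0+0+0+0+1+1+0+1+0+0 mod 2 = 1
  c[8] = d·G[:,8] = (00000110100)·(00001000000) mod 2 = 0+0+0+0+0+0+0+0+0+0+0 mod 2 = 0
  c[9] = d·G[:,9] = (00000110100)·(00000100000) mod 2 = 0+0+0+0+0+1+0+0+0+0+0 mod 2 = 1
  c[10] = d·G[:,10] = (00000110100)·(00000010000) mod 2 = 0+0+0+0+0+0+1+0+0+0+0 mod 2 = 1
  c[11] = d·G[:,11] = (00000110100)·(00000001000) mod 2 = 0+0+0+0+0+0+0+0+0+0+0 mod 2 = 0
  c[12] = d·G[:,12] = (00000110100)·(00000000100) mod 2 = 0+0+0+0+0+0+0+0+1+0+0 mod 2 = 1
  c[13] = d·G[:,13] = (00000110100)·(00000000010) mod 2 = 0+0+0+0+0+0+0+0+0+0+0 mod 2 = 0
  c[14] = d·G[:,14] = (00000110100)·(00000000001) mod 2 = 0+0+0+0+0+0+0+0+0+0+0 mod 2 = 0
Codeword = 000100010110100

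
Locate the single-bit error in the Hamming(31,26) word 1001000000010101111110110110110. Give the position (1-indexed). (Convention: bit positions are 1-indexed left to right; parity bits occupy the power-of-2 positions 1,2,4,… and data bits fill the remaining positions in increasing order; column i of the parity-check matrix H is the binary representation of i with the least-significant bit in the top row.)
Syndrome s = H · r^T (mod 2), r = 1001000000010101111110110110110:
  s[0] = (1010101010101010101010101010101)·(1001000000010101111110110110110) mod 2 = 1+0+0+0+0+0+0+0+0+0+0+0+0+0+0+0+1+0+1+0+1+0+1+0+0+0+1+0+1+0+0 mod 2 = 1
  s[1] = (0110011001100110011001100110011)·(1001000000010101111110110110110) mod 2 = 0+0+0+0+0+0+0+0+0+0+0+0+0+1+0+0+0+1+1+0+0+0+1+0+0+1+1+0+0+1+0 mod 2 = 1
  s[2] = (0001111000011110000111100001111)·(1001000000010101111110110110110) mod 2 = 0+0+0+1+0+0+0+0+0+0+0+1+0+1+0+0+0+0+0+1+1+0+1+0+0+0+0+0+1+1+0 mod 2 = 0
  s[3] = (0000000111111110000000011111111)·(1001000000010101111110110110110) mod 2 = 0+0+0+0+0+0+0+0+0+0+0+1+0+1+0+0+0+0+0+0+0+0+0+1+0+1+1+0+1+1+0 mod 2 = 1
  s[4] = (0000000000000001111111111111111)·(1001000000010101111110110110110) mod 2 = 0+0+0+0+0+0+0+0+0+0+0+0+0+0+0+1+1+1+1+1+1+0+1+1+0+1+1+0+1+1+0 mod 2 = 0
Syndrome = 11010
Column i of H is the binary representation of i, so the syndrome is the binary index of the flipped bit.
Read s = 11010 with s[0] as LSB: 1·2^0 + 1·2^1 + 0·2^2 + 1·2^3 + 0·2^4 = 11.
Error is at bit position 11.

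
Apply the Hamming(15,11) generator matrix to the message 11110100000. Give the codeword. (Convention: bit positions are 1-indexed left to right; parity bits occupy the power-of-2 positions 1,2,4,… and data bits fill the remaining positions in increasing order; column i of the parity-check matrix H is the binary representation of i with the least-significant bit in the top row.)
Codeword c = d · G (mod 2), d = 11110100000:
  c[0] = d·G[:,0] = (11110100000)·(11011010101) mod 2 = 1+1+0+1+0+0+0+0+0+0+0 mod 2 = 1
  c[1] = d·G[:,1] = (11110100000)·(10110110011) mod 2 = 1+0+1+1+0+1+0+0+0+0+0 mod 2 = 0
  c[2] = d·G[:,2] = (11110100000)·(10000000000) mod 2 = 1+0+0+0+0+0+0+0+0+0+0 mod 2 = 1
  c[3] = d·G[:,3] = (11110100000)·(01110001111) mod 2 = 0+1+1+1+0+0+0+0+0+0+0 mod 2 = 1
  c[4] = d·G[:,4] = (11110100000)·(01000000000) mod 2 = 0+1+0+0+0+0+0+0+0+0+0 mod 2 = 1
  c[5] = d·G[:,5] = (11110100000)·(00100000000) mod 2 = 0+0+1+0+0+0+0+0+0+0+0 mod 2 = 1
  c[6] = d·G[:,6] = (11110100000)·(00010000000) mod 2 = 0+0+0+1+0+0+0+0+0+0+0 mod 2 = 1
  c[7] = d·G[:,7] = (11110100000)·(00001111111) mod 2 = 0+0+0+0+0+1+0+0+0+0+0 mod 2 = 1
  c[8] = d·G[:,8] = (11110100000)·(00001000000) mod 2 = 0+0+0+0+0+0+0+0+0+0+0 mod 2 = 0
  c[9] = d·G[:,9] = (11110100000)·(00000100000) mod 2 = 0+0+0+0+0+1+0+0+0+0+0 mod 2 = 1
  c[10] = d·G[:,10] = (11110100000)·(00000010000) mod 2 = 0+0+0+0+0+0+0+0+0+0+0 mod 2 = 0
  c[11] = d·G[:,11] = (11110100000)·(00000001000) mod 2 = 0+0+0+0+0+0+0+0+0+0+0 mod 2 = 0
  c[12] = d·G[:,12] = (11110100000)·(00000000100) mod 2 = 0+0+0+0+0+0+0+0+0+0+0 mod 2 = 0
  c[13] = d·G[:,13] = (11110100000)·(00000000010) mod 2 = 0+0+0+0+0+0+0+0+0+0+0 mod 2 = 0
  c[14] = d·G[:,14] = (11110100000)·(00000000001) mod 2 = 0+0+0+0+0+0+0+0+0+0+0 mod 2 = 0
Codeword = 101111110100000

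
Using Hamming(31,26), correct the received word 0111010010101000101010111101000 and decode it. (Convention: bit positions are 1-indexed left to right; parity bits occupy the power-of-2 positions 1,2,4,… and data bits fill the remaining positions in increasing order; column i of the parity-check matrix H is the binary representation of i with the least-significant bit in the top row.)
Syndrome s = H · r^T (mod 2), r = 0111010010101000101010111101000:
  s[0] = (1010101010101010101010101010101)·(0111010010101000101010111101000) mod 2 = 0+0+1+0+0+0+0+0+1+0+1+0+1+0+0+0+1+0+1+0+1+0+1+0+1+0+0+0+0+0+0 mod 2 = 1
  s[1] = (0110011001100110011001100110011)·(0111010010101000101010111101000) mod 2 = 0+1+1+0+0+1+0+0+0+0+1+0+0+0+0+0+0+0+1+0+0+0+1+0+0+1+0+0+0+0+0 mod 2 = 1
  s[2] = (0001111000011110000111100001111)·(0111010010101000101010111101000) mod 2 = 0+0+0+1+0+1+0+0+0+0+0+0+1+0+0+0+0+0+0+0+1+0+1+0+0+0+0+1+0+0+0 mod 2 = 0
  s[3] = (0000000111111110000000011111111)·(0111010010101000101010111101000) mod 2 = 0+0+0+0+0+0+0+0+1+0+1+0+1+0+0+0+0+0+0+0+0+0+0+1+1+1+0+1+0+0+0 mod 2 = 1
  s[4] = (0000000000000001111111111111111)·(0111010010101000101010111101000) mod 2 = 0+0+0+0+0+0+0+0+0+0+0+0+0+0+0+0+1+0+1+0+1+0+1+1+1+1+0+1+0+0+0 mod 2 = 0
Syndrome = 11010
Column 11 of H equals this syndrome → error at bit 11 (1-indexed).
Flip bit 11: 0111010010101000101010111101000 → 0111010010001000101010111101000
Extract data bits at positions {3,5,6,7,9,10,11,12,13,14,15,17,18,19,20,21,22,23,24,25,26,27,28,29,30,31}: 10101000100101010111101000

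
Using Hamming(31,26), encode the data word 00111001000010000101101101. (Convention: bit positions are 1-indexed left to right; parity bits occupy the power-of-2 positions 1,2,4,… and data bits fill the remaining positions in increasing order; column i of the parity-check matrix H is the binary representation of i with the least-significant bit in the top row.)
Codeword c = d · G (mod 2), d = 00111001000010000101101101:
  c[0] = d·G[:,0] = (00111001000010000101101101)·(11011010101101010101010101) mod 2 = 0+0+0+1+1+0+0+0+0+0+0+0+0+0+0+0+0+1+0+1+0+0+0+1+0+1 mod 2 = 0
  c[1] = d·G[:,1] = (00111001000010000101101101)·(10110110011011001100110011) mod 2 = 0+0+1+1+0+0+0+0+0+0+0+0+1+0+0+0+0+1+0+0+1+0+0+0+0+1 mod 2 = 0
  c[2] = d·G[:,2] = (00111001000010000101101101)·(10000000000000000000000000) mod 2 = 0+0+0+0+0+0+0+0+0+0+0+0+0+0+0+0+0+0+0+0+0+0+0+0+0+0 mod 2 = 0
  c[3] = d·G[:,3] = (00111001000010000101101101)·(01110001111000111100001111) mod 2 = 0+0+1+1+0+0+0+1+0+0+0+0+0+0+0+0+0+1+0+0+0+0+1+1+0+1 mod 2 = 1
  c[4] = d·G[:,4] = (00111001000010000101101101)·(01000000000000000000000000) mod 2 = 0+0+0+0+0+0+0+0+0+0+0+0+0+0+0+0+0+0+0+0+0+0+0+0+0+0 mod 2 = 0
  c[5] = d·G[:,5] = (00111001000010000101101101)·(00100000000000000000000000) mod 2 = 0+0+1+0+0+0+0+0+0+0+0+0+0+0+0+0+0+0+0+0+0+0+0+0+0+0 mod 2 = 1
  c[6] = d·G[:,6] = (00111001000010000101101101)·(00010000000000000000000000) mod 2 = 0+0+0+1+0+0+0+0+0+0+0+0+0+0+0+0+0+0+0+0+0+0+0+0+0+0 mod 2 = 1
  c[7] = d·G[:,7] = (00111001000010000101101101)·(00001111111000000011111111) mod 2 = 0+0+0+0+1+0+0+1+0+0+0+0+0+0+0+0+0+0+0+1+1+0+1+1+0+1 mod 2 = 1
  c[8] = d·G[:,8] = (00111001000010000101101101)·(00001000000000000000000000) mod 2 = 0+0+0+0+1+0+0+0+0+0+0+0+0+0+0+0+0+0+0+0+0+0+0+0+0+0 mod 2 = 1
  c[9] = d·G[:,9] = (00111001000010000101101101)·(00000100000000000000000000) mod 2 = 0+0+0+0+0+0+0+0+0+0+0+0+0+0+0+0+0+0+0+0+0+0+0+0+0+0 mod 2 = 0
  c[10] = d·G[:,10] = (00111001000010000101101101)·(00000010000000000000000000) mod 2 = 0+0+0+0+0+0+0+0+0+0+0+0+0+0+0+0+0+0+0+0+0+0+0+0+0+0 mod 2 = 0
  c[11] = d·G[:,11] = (00111001000010000101101101)·(00000001000000000000000000) mod 2 = 0+0+0+0+0+0+0+1+0+0+0+0+0+0+0+0+0+0+0+0+0+0+0+0+0+0 mod 2 = 1
  c[12] = d·G[:,12] = (00111001000010000101101101)·(00000000100000000000000000) mod 2 = 0+0+0+0+0+0+0+0+0+0+0+0+0+0+0+0+0+0+0+0+0+0+0+0+0+0 mod 2 = 0
  c[13] = d·G[:,13] = (00111001000010000101101101)·(00000000010000000000000000) mod 2 = 0+0+0+0+0+0+0+0+0+0+0+0+0+0+0+0+0+0+0+0+0+0+0+0+0+0 mod 2 = 0
  c[14] = d·G[:,14] = (00111001000010000101101101)·(00000000001000000000000000) mod 2 = 0+0+0+0+0+0+0+0+0+0+0+0+0+0+0+0+0+0+0+0+0+0+0+0+0+0 mod 2 = 0
  c[15] = d·G[:,15] = (00111001000010000101101101)·(00000000000111111111111111) mod 2 = 0+0+0+0+0+0+0+0+0+0+0+0+1+0+0+0+0+1+0+1+1+0+1+1+0+1 mod 2 = 1
  c[16] = d·G[:,16] = (00111001000010000101101101)·(00000000000100000000000000) mod 2 = 0+0+0+0+0+0+0+0+0+0+0+0+0+0+0+0+0+0+0+0+0+0+0+0+0+0 mod 2 = 0
  c[17] = d·G[:,17] = (00111001000010000101101101)·(00000000000010000000000000) mod 2 = 0+0+0+0+0+0+0+0+0+0+0+0+1+0+0+0+0+0+0+0+0+0+0+0+0+0 mod 2 = 1
  c[18] = d·G[:,18] = (00111001000010000101101101)·(00000000000001000000000000) mod 2 = 0+0+0+0+0+0+0+0+0+0+0+0+0+0+0+0+0+0+0+0+0+0+0+0+0+0 mod 2 = 0
  c[19] = d·G[:,19] = (00111001000010000101101101)·(00000000000000100000000000) mod 2 = 0+0+0+0+0+0+0+0+0+0+0+0+0+0+0+0+0+0+0+0+0+0+0+0+0+0 mod 2 = 0
  c[20] = d·G[:,20] = (00111001000010000101101101)·(00000000000000010000000000) mod 2 = 0+0+0+0+0+0+0+0+0+0+0+0+0+0+0+0+0+0+0+0+0+0+0+0+0+0 mod 2 = 0
  c[21] = d·G[:,21] = (00111001000010000101101101)·(00000000000000001000000000) mod 2 = 0+0+0+0+0+0+0+0+0+0+0+0+0+0+0+0+0+0+0+0+0+0+0+0+0+0 mod 2 = 0
  c[22] = d·G[:,22] = (00111001000010000101101101)·(00000000000000000100000000) mod 2 = 0+0+0+0+0+0+0+0+0+0+0+0+0+0+0+0+0+1+0+0+0+0+0+0+0+0 mod 2 = 1
  c[23] = d·G[:,23] = (00111001000010000101101101)·(00000000000000000010000000) mod 2 = 0+0+0+0+0+0+0+0+0+0+0+0+0+0+0+0+0+0+0+0+0+0+0+0+0+0 mod 2 = 0
  c[24] = d·G[:,24] = (00111001000010000101101101)·(00000000000000000001000000) mod 2 = 0+0+0+0+0+0+0+0+0+0+0+0+0+0+0+0+0+0+0+1+0+0+0+0+0+0 mod 2 = 1
  c[25] = d·G[:,25] = (00111001000010000101101101)·(00000000000000000000100000) mod 2 = 0+0+0+0+0+0+0+0+0+0+0+0+0+0+0+0+0+0+0+0+1+0+0+0+0+0 mod 2 = 1
  c[26] = d·G[:,26] = (00111001000010000101101101)·(00000000000000000000010000) mod 2 = 0+0+0+0+0+0+0+0+0+0+0+0+0+0+0+0+0+0+0+0+0+0+0+0+0+0 mod 2 = 0
  c[27] = d·G[:,27] = (00111001000010000101101101)·(00000000000000000000001000) mod 2 = 0+0+0+0+0+0+0+0+0+0+0+0+0+0+0+0+0+0+0+0+0+0+1+0+0+0 mod 2 = 1
  c[28] = d·G[:,28] = (00111001000010000101101101)·(00000000000000000000000100) mod 2 = 0+0+0+0+0+0+0+0+0+0+0+0+0+0+0+0+0+0+0+0+0+0+0+1+0+0 mod 2 = 1
  c[29] = d·G[:,29] = (00111001000010000101101101)·(00000000000000000000000010) mod 2 = 0+0+0+0+0+0+0+0+0+0+0+0+0+0+0+0+0+0+0+0+0+0+0+0+0+0 mod 2 = 0
  c[30] = d·G[:,30] = (00111001000010000101101101)·(00000000000000000000000001) mod 2 = 0+0+0+0+0+0+0+0+0+0+0+0+0+0+0+0+0+0+0+0+0+0+0+0+0+1 mod 2 = 1
Codeword = 0001011110010001010000101101101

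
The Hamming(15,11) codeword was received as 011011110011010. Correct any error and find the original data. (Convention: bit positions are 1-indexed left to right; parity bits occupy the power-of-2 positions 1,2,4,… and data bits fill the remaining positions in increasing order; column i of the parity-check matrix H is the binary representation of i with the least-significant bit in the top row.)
Syndrome s = H · r^T (mod 2), r = 011011110011010:
  s[0] = (101010101010101)·(011011110011010) mod 2 = 0+0+1+0+1+0+1+0+0+0+1+0+0+0+0 mod 2 = 0
  s[1] = (011001100110011)·(011011110011010) mod 2 = 0+1+1+0+0+1+1+0+0+0+1+0+0+1+0 mod 2 = 0
  s[2] = (000111100001111)·(011011110011010) mod 2 = 0+0+0+0+1+1+1+0+0+0+0+1+0+1+0 mod 2 = 1
  s[3] = (000000011111111)·(011011110011010) mod 2 = 0+0+0+0+0+0+0+1+0+0+1+1+0+1+0 mod 2 = 0
Syndrome = 0010
Column 4 of H equals this syndrome → error at bit 4 (1-indexed).
Flip bit 4: 011011110011010 → 011111110011010
Extract data bits at positions {3,5,6,7,9,10,11,12,13,14,15}: 11110011010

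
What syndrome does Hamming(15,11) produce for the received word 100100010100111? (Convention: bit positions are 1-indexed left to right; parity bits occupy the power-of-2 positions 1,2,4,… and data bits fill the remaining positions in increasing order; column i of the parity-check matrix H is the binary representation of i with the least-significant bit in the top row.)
Syndrome s = H · r^T (mod 2), r = 100100010100111:
  s[0] = (101010101010101)·(100100010100111) mod 2 = 1+0+0+0+0+0+0+0+0+0+0+0+1+0+1 mod 2 = 1
  s[1] = (011001100110011)·(100100010100111) mod 2 = 0+0+0+0+0+0+0+0+0+1+0+0+0+1+1 mod 2 = 1
  s[2] = (000111100001111)·(100100010100111) mod 2 = 0+0+0+1+0+0+0+0+0+0+0+0+1+1+1 mod 2 = 0
  s[3] = (000000011111111)·(100100010100111) mod 2 = 0+0+0+0+0+0+0+1+0+1+0+0+1+1+1 mod 2 = 1
Syndrome = 1101
Non-zero syndrome: error at position 11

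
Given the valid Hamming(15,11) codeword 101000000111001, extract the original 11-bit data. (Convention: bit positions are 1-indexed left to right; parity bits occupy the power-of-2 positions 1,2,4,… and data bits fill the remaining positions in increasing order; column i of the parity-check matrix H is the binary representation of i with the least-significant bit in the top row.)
Parity bits occupy power-of-2 positions; data bits are at positions {3,5,6,7,9,10,11,12,13,14,15} (1-indexed).
Extract: c[3]=1 c[5]=0 c[6]=0 c[7]=0 c[9]=0 c[10]=1 c[11]=1 c[12]=1 c[13]=0 c[14]=0 c[15]=1
Data = 10000111001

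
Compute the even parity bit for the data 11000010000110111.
Sum of data bits: 1+1+0+0+0+0+1+0+0+0+0+1+1+0+1+1+1 = 8.
8 mod 2 = 0, so parity bit = 0.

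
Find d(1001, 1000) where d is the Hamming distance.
XOR = 0001, count of 1s = 1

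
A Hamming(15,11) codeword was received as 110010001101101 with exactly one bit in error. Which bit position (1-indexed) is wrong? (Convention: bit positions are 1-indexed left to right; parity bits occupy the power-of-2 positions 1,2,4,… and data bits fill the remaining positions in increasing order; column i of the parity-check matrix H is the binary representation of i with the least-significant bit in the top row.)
Syndrome s = H · r^T (mod 2), r = 110010001101101:
  s[0] = (101010101010101)·(110010001101101) mod 2 = 1+0+0+0+1+0+0+0+1+0+0+0+1+0+1 mod 2 = 1
  s[1] = (011001100110011)·(110010001101101) mod 2 = 0+1+0+0+0+0+0+0+0+1+0+0+0+0+1 mod 2 = 1
  s[2] = (000111100001111)·(110010001101101) mod 2 = 0+0+0+0+1+0+0+0+0+0+0+1+1+0+1 mod 2 = 0
  s[3] = (000000011111111)·(110010001101101) mod 2 = 0+0+0+0+0+0+0+0+1+1+0+1+1+0+1 mod 2 = 1
Syndrome = 1101
Column i of H is the binary representation of i, so the syndrome is the binary index of the flipped bit.
Read s = 1101 with s[0] as LSB: 1·2^0 + 1·2^1 + 0·2^2 + 1·2^3 = 11.
Error is at bit position 11.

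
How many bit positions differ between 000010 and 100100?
XOR = 100110, count of 1s = 3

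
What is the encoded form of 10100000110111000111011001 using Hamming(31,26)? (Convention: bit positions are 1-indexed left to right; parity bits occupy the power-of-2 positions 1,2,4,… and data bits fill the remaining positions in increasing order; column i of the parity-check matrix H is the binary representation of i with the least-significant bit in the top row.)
Codeword c = d · G (mod 2), d = 10100000110111000111011001:
  c[0] = d·G[:,0] = (10100000110111000111011001)·(11011010101101010101010101) mod 2 = 1+0+0+0+0+0+0+0+1+0+0+1+0+1+0+0+0+1+0+1+0+1+0+0+0+1 mod 2 = 0
  c[1] = d·G[:,1] = (10100000110111000111011001)·(10110110011011001100110011) mod 2 = 1+0+1+0+0+0+0+0+0+1+0+0+1+1+0+0+0+1+0+0+0+1+0+0+0+1 mod 2 = 0
  c[2] = d·G[:,2] = (10100000110111000111011001)·(10000000000000000000000000) mod 2 = 1+0+0+0+0+0+0+0+0+0+0+0+0+0+0+0+0+0+0+0+0+0+0+0+0+0 mod 2 = 1
  c[3] = d·G[:,3] = (10100000110111000111011001)·(01110001111000111100001111) mod 2 = 0+0+1+0+0+0+0+0+1+1+0+0+0+0+0+0+0+1+0+0+0+0+1+0+0+1 mod 2 = 0
  c[4] = d·G[:,4] = (10100000110111000111011001)·(01000000000000000000000000) mod 2 = 0+0+0+0+0+0+0+0+0+0+0+0+0+0+0+0+0+0+0+0+0+0+0+0+0+0 mod 2 = 0
  c[5] = d·G[:,5] = (10100000110111000111011001)·(00100000000000000000000000) mod 2 = 0+0+1+0+0+0+0+0+0+0+0+0+0+0+0+0+0+0+0+0+0+0+0+0+0+0 mod 2 = 1
  c[6] = d·G[:,6] = (10100000110111000111011001)·(00010000000000000000000000) mod 2 = 0+0+0+0+0+0+0+0+0+0+0+0+0+0+0+0+0+0+0+0+0+0+0+0+0+0 mod 2 = 0
  c[7] = d·G[:,7] = (10100000110111000111011001)·(00001111111000000011111111) mod 2 = 0+0+0+0+0+0+0+0+1+1+0+0+0+0+0+0+0+0+1+1+0+1+1+0+0+1 mod 2 = 1
  c[8] = d·G[:,8] = (10100000110111000111011001)·(00001000000000000000000000) mod 2 = 0+0+0+0+0+0+0+0+0+0+0+0+0+0+0+0+0+0+0+0+0+0+0+0+0+0 mod 2 = 0
  c[9] = d·G[:,9] = (10100000110111000111011001)·(00000100000000000000000000) mod 2 = 0+0+0+0+0+0+0+0+0+0+0+0+0+0+0+0+0+0+0+0+0+0+0+0+0+0 mod 2 = 0
  c[10] = d·G[:,10] = (10100000110111000111011001)·(00000010000000000000000000) mod 2 = 0+0+0+0+0+0+0+0+0+0+0+0+0+0+0+0+0+0+0+0+0+0+0+0+0+0 mod 2 = 0
  c[11] = d·G[:,11] = (10100000110111000111011001)·(00000001000000000000000000) mod 2 = 0+0+0+0+0+0+0+0+0+0+0+0+0+0+0+0+0+0+0+0+0+0+0+0+0+0 mod 2 = 0
  c[12] = d·G[:,12] = (10100000110111000111011001)·(00000000100000000000000000) mod 2 = 0+0+0+0+0+0+0+0+1+0+0+0+0+0+0+0+0+0+0+0+0+0+0+0+0+0 mod 2 = 1
  c[13] = d·G[:,13] = (10100000110111000111011001)·(00000000010000000000000000) mod 2 = 0+0+0+0+0+0+0+0+0+1+0+0+0+0+0+0+0+0+0+0+0+0+0+0+0+0 mod 2 = 1
  c[14] = d·G[:,14] = (10100000110111000111011001)·(00000000001000000000000000) mod 2 = 0+0+0+0+0+0+0+0+0+0+0+0+0+0+0+0+0+0+0+0+0+0+0+0+0+0 mod 2 = 0
  c[15] = d·G[:,15] = (10100000110111000111011001)·(00000000000111111111111111) mod 2 = 0+0+0+0+0+0+0+0+0+0+0+1+1+1+0+0+0+1+1+1+0+1+1+0+0+1 mod 2 = 1
  c[16] = d·G[:,16] = (10100000110111000111011001)·(00000000000100000000000000) mod 2 = 0+0+0+0+0+0+0+0+0+0+0+1+0+0+0+0+0+0+0+0+0+0+0+0+0+0 mod 2 = 1
  c[17] = d·G[:,17] = (10100000110111000111011001)·(00000000000010000000000000) mod 2 = 0+0+0+0+0+0+0+0+0+0+0+0+1+0+0+0+0+0+0+0+0+0+0+0+0+0 mod 2 = 1
  c[18] = d·G[:,18] = (10100000110111000111011001)·(00000000000001000000000000) mod 2 = 0+0+0+0+0+0+0+0+0+0+0+0+0+1+0+0+0+0+0+0+0+0+0+0+0+0 mod 2 = 1
  c[19] = d·G[:,19] = (10100000110111000111011001)·(00000000000000100000000000) mod 2 = 0+0+0+0+0+0+0+0+0+0+0+0+0+0+0+0+0+0+0+0+0+0+0+0+0+0 mod 2 = 0
  c[20] = d·G[:,20] = (10100000110111000111011001)·(00000000000000010000000000) mod 2 = 0+0+0+0+0+0+0+0+0+0+0+0+0+0+0+0+0+0+0+0+0+0+0+0+0+0 mod 2 = 0
  c[21] = d·G[:,21] = (10100000110111000111011001)·(00000000000000001000000000) mod 2 = 0+0+0+0+0+0+0+0+0+0+0+0+0+0+0+0+0+0+0+0+0+0+0+0+0+0 mod 2 = 0
  c[22] = d·G[:,22] = (10100000110111000111011001)·(00000000000000000100000000) mod 2 = 0+0+0+0+0+0+0+0+0+0+0+0+0+0+0+0+0+1+0+0+0+0+0+0+0+0 mod 2 = 1
  c[23] = d·G[:,23] = (10100000110111000111011001)·(00000000000000000010000000) mod 2 = 0+0+0+0+0+0+0+0+0+0+0+0+0+0+0+0+0+0+1+0+0+0+0+0+0+0 mod 2 = 1
  c[24] = d·G[:,24] = (10100000110111000111011001)·(00000000000000000001000000) mod 2 = 0+0+0+0+0+0+0+0+0+0+0+0+0+0+0+0+0+0+0+1+0+0+0+0+0+0 mod 2 = 1
  c[25] = d·G[:,25] = (10100000110111000111011001)·(00000000000000000000100000) mod 2 = 0+0+0+0+0+0+0+0+0+0+0+0+0+0+0+0+0+0+0+0+0+0+0+0+0+0 mod 2 = 0
  c[26] = d·G[:,26] = (10100000110111000111011001)·(00000000000000000000010000) mod 2 = 0+0+0+0+0+0+0+0+0+0+0+0+0+0+0+0+0+0+0+0+0+1+0+0+0+0 mod 2 = 1
  c[27] = d·G[:,27] = (10100000110111000111011001)·(00000000000000000000001000) mod 2 = 0+0+0+0+0+0+0+0+0+0+0+0+0+0+0+0+0+0+0+0+0+0+1+0+0+0 mod 2 = 1
  c[28] = d·G[:,28] = (10100000110111000111011001)·(00000000000000000000000100) mod 2 = 0+0+0+0+0+0+0+0+0+0+0+0+0+0+0+0+0+0+0+0+0+0+0+0+0+0 mod 2 = 0
  c[29] = d·G[:,29] = (10100000110111000111011001)·(00000000000000000000000010) mod 2 = 0+0+0+0+0+0+0+0+0+0+0+0+0+0+0+0+0+0+0+0+0+0+0+0+0+0 mod 2 = 0
  c[30] = d·G[:,30] = (10100000110111000111011001)·(00000000000000000000000001) mod 2 = 0+0+0+0+0+0+0+0+0+0+0+0+0+0+0+0+0+0+0+0+0+0+0+0+0+1 mod 2 = 1
Codeword = 0010010100001101111000111011001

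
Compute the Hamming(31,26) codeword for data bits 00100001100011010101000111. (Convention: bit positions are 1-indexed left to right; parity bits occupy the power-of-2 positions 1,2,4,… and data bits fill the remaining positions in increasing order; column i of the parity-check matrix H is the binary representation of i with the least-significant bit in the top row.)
Codeword c = d · G (mod 2), d = 00100001100011010101000111:
  c[0] = d·G[:,0] = (00100001100011010101000111)·(11011010101101010101010101) mod 2 = 0+0+0+0+0+0+0+0+1+0+0+0+0+1+0+1+0+1+0+1+0+0+0+1+0+1 mod 2 = 1
  c[1] = d·G[:,1] = (00100001100011010101000111)·(10110110011011001100110011) mod 2 = 0+0+1+0+0+0+0+0+0+0+0+0+1+1+0+0+0+1+0+0+0+0+0+0+1+1 mod 2 = 0
  c[2] = d·G[:,2] = (00100001100011010101000111)·(10000000000000000000000000) mod 2 = 0+0+0+0+0+0+0+0+0+0+0+0+0+0+0+0+0+0+0+0+0+0+0+0+0+0 mod 2 = 0
  c[3] = d·G[:,3] = (00100001100011010101000111)·(01110001111000111100001111) mod 2 = 0+0+1+0+0+0+0+1+1+0+0+0+0+0+0+1+0+1+0+0+0+0+0+1+1+1 mod 2 = 0
  c[4] = d·G[:,4] = (00100001100011010101000111)·(01000000000000000000000000) mod 2 = 0+0+0+0+0+0+0+0+0+0+0+0+0+0+0+0+0+0+0+0+0+0+0+0+0+0 mod 2 = 0
  c[5] = d·G[:,5] = (00100001100011010101000111)·(00100000000000000000000000) mod 2 = 0+0+1+0+0+0+0+0+0+0+0+0+0+0+0+0+0+0+0+0+0+0+0+0+0+0 mod 2 = 1
  c[6] = d·G[:,6] = (00100001100011010101000111)·(00010000000000000000000000) mod 2 = 0+0+0+0+0+0+0+0+0+0+0+0+0+0+0+0+0+0+0+0+0+0+0+0+0+0 mod 2 = 0
  c[7] = d·G[:,7] = (00100001100011010101000111)·(00001111111000000011111111) mod 2 = 0+0+0+0+0+0+0+1+1+0+0+0+0+0+0+0+0+0+0+1+0+0+0+1+1+1 mod 2 = 0
  c[8] = d·G[:,8] = (00100001100011010101000111)·(00001000000000000000000000) mod 2 = 0+0+0+0+0+0+0+0+0+0+0+0+0+0+0+0+0+0+0+0+0+0+0+0+0+0 mod 2 = 0
  c[9] = d·G[:,9] = (00100001100011010101000111)·(00000100000000000000000000) mod 2 = 0+0+0+0+0+0+0+0+0+0+0+0+0+0+0+0+0+0+0+0+0+0+0+0+0+0 mod 2 = 0
  c[10] = d·G[:,10] = (00100001100011010101000111)·(00000010000000000000000000) mod 2 = 0+0+0+0+0+0+0+0+0+0+0+0+0+0+0+0+0+0+0+0+0+0+0+0+0+0 mod 2 = 0
  c[11] = d·G[:,11] = (00100001100011010101000111)·(00000001000000000000000000) mod 2 = 0+0+0+0+0+0+0+1+0+0+0+0+0+0+0+0+0+0+0+0+0+0+0+0+0+0 mod 2 = 1
  c[12] = d·G[:,12] = (00100001100011010101000111)·(00000000100000000000000000) mod 2 = 0+0+0+0+0+0+0+0+1+0+0+0+0+0+0+0+0+0+0+0+0+0+0+0+0+0 mod 2 = 1
  c[13] = d·G[:,13] = (00100001100011010101000111)·(00000000010000000000000000) mod 2 = 0+0+0+0+0+0+0+0+0+0+0+0+0+0+0+0+0+0+0+0+0+0+0+0+0+0 mod 2 = 0
  c[14] = d·G[:,14] = (00100001100011010101000111)·(00000000001000000000000000) mod 2 = 0+0+0+0+0+0+0+0+0+0+0+0+0+0+0+0+0+0+0+0+0+0+0+0+0+0 mod 2 = 0
  c[15] = d·G[:,15] = (00100001100011010101000111)·(00000000000111111111111111) mod 2 = 0+0+0+0+0+0+0+0+0+0+0+0+1+1+0+1+0+1+0+1+0+0+0+1+1+1 mod 2 = 0
  c[16] = d·G[:,16] = (00100001100011010101000111)·(00000000000100000000000000) mod 2 = 0+0+0+0+0+0+0+0+0+0+0+0+0+0+0+0+0+0+0+0+0+0+0+0+0+0 mod 2 = 0
  c[17] = d·G[:,17] = (00100001100011010101000111)·(00000000000010000000000000) mod 2 = 0+0+0+0+0+0+0+0+0+0+0+0+1+0+0+0+0+0+0+0+0+0+0+0+0+0 mod 2 = 1
  c[18] = d·G[:,18] = (00100001100011010101000111)·(00000000000001000000000000) mod 2 = 0+0+0+0+0+0+0+0+0+0+0+0+0+1+0+0+0+0+0+0+0+0+0+0+0+0 mod 2 = 1
  c[19] = d·G[:,19] = (00100001100011010101000111)·(00000000000000100000000000) mod 2 = 0+0+0+0+0+0+0+0+0+0+0+0+0+0+0+0+0+0+0+0+0+0+0+0+0+0 mod 2 = 0
  c[20] = d·G[:,20] = (00100001100011010101000111)·(00000000000000010000000000) mod 2 = 0+0+0+0+0+0+0+0+0+0+0+0+0+0+0+1+0+0+0+0+0+0+0+0+0+0 mod 2 = 1
  c[21] = d·G[:,21] = (00100001100011010101000111)·(00000000000000001000000000) mod 2 = 0+0+0+0+0+0+0+0+0+0+0+0+0+0+0+0+0+0+0+0+0+0+0+0+0+0 mod 2 = 0
  c[22] = d·G[:,22] = (00100001100011010101000111)·(00000000000000000100000000) mod 2 = 0+0+0+0+0+0+0+0+0+0+0+0+0+0+0+0+0+1+0+0+0+0+0+0+0+0 mod 2 = 1
  c[23] = d·G[:,23] = (00100001100011010101000111)·(00000000000000000010000000) mod 2 = 0+0+0+0+0+0+0+0+0+0+0+0+0+0+0+0+0+0+0+0+0+0+0+0+0+0 mod 2 = 0
  c[24] = d·G[:,24] = (00100001100011010101000111)·(00000000000000000001000000) mod 2 = 0+0+0+0+0+0+0+0+0+0+0+0+0+0+0+0+0+0+0+1+0+0+0+0+0+0 mod 2 = 1
  c[25] = d·G[:,25] = (00100001100011010101000111)·(00000000000000000000100000) mod 2 = 0+0+0+0+0+0+0+0+0+0+0+0+0+0+0+0+0+0+0+0+0+0+0+0+0+0 mod 2 = 0
  c[26] = d·G[:,26] = (00100001100011010101000111)·(00000000000000000000010000) mod 2 = 0+0+0+0+0+0+0+0+0+0+0+0+0+0+0+0+0+0+0+0+0+0+0+0+0+0 mod 2 = 0
  c[27] = d·G[:,27] = (00100001100011010101000111)·(00000000000000000000001000) mod 2 = 0+0+0+0+0+0+0+0+0+0+0+0+0+0+0+0+0+0+0+0+0+0+0+0+0+0 mod 2 = 0
  c[28] = d·G[:,28] = (00100001100011010101000111)·(00000000000000000000000100) mod 2 = 0+0+0+0+0+0+0+0+0+0+0+0+0+0+0+0+0+0+0+0+0+0+0+1+0+0 mod 2 = 1
  c[29] = d·G[:,29] = (00100001100011010101000111)·(00000000000000000000000010) mod 2 = 0+0+0+0+0+0+0+0+0+0+0+0+0+0+0+0+0+0+0+0+0+0+0+0+1+0 mod 2 = 1
  c[30] = d·G[:,30] = (00100001100011010101000111)·(00000000000000000000000001) mod 2 = 0+0+0+0+0+0+0+0+0+0+0+0+0+0+0+0+0+0+0+0+0+0+0+0+0+1 mod 2 = 1
Codeword = 1000010000011000011010101000111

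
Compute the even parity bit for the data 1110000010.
Sum of data bits: 1+1+1+0+0+0+0+0+1+0 = 4.
4 mod 2 = 0, so parity bit = 0.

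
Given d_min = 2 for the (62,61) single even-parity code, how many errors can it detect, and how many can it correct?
Detection only: up to d_min − 1 = 1 errors.
Correction: up to ⌊(d_min − 1)/2⌋ = ⌊1/2⌋ = 0 errors.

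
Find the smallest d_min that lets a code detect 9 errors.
Detecting e errors requires d_min ≥ e + 1 = 9 + 1 = 10.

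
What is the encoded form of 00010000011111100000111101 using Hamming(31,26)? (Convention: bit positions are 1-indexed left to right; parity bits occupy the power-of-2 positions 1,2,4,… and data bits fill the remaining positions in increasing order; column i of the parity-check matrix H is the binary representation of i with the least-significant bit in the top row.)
Codeword c = d · G (mod 2), d = 00010000011111100000111101:
  c[0] = d·G[:,0] = (00010000011111100000111101)·(11011010101101010101010101) mod 2 = 0+0+0+1+0+0+0+0+0+0+1+1+0+1+0+0+0+0+0+0+0+1+0+1+0+1 mod 2 = 1
  c[1] = d·G[:,1] = (00010000011111100000111101)·(10110110011011001100110011) mod 2 = 0+0+0+1+0+0+0+0+0+1+1+0+1+1+0+0+0+0+0+0+1+1+0+0+0+1 mod 2 = 0
  c[2] = d·G[:,2] = (00010000011111100000111101)·(10000000000000000000000000) mod 2 = 0+0+0+0+0+0+0+0+0+0+0+0+0+0+0+0+0+0+0+0+0+0+0+0+0+0 mod 2 = 0
  c[3] = d·G[:,3] = (00010000011111100000111101)·(01110001111000111100001111) mod 2 = 0+0+0+1+0+0+0+0+0+1+1+0+0+0+1+0+0+0+0+0+0+0+1+1+0+1 mod 2 = 1
  c[4] = d·G[:,4] = (00010000011111100000111101)·(01000000000000000000000000) mod 2 = 0+0+0+0+0+0+0+0+0+0+0+0+0+0+0+0+0+0+0+0+0+0+0+0+0+0 mod 2 = 0
  c[5] = d·G[:,5] = (00010000011111100000111101)·(00100000000000000000000000) mod 2 = 0+0+0+0+0+0+0+0+0+0+0+0+0+0+0+0+0+0+0+0+0+0+0+0+0+0 mod 2 = 0
  c[6] = d·G[:,6] = (00010000011111100000111101)·(00010000000000000000000000) mod 2 = 0+0+0+1+0+0+0+0+0+0+0+0+0+0+0+0+0+0+0+0+0+0+0+0+0+0 mod 2 = 1
  c[7] = d·G[:,7] = (00010000011111100000111101)·(00001111111000000011111111) mod 2 = 0+0+0+0+0+0+0+0+0+1+1+0+0+0+0+0+0+0+0+0+1+1+1+1+0+1 mod 2 = 1
  c[8] = d·G[:,8] = (00010000011111100000111101)·(00001000000000000000000000) mod 2 = 0+0+0+0+0+0+0+0+0+0+0+0+0+0+0+0+0+0+0+0+0+0+0+0+0+0 mod 2 = 0
  c[9] = d·G[:,9] = (00010000011111100000111101)·(00000100000000000000000000) mod 2 = 0+0+0+0+0+0+0+0+0+0+0+0+0+0+0+0+0+0+0+0+0+0+0+0+0+0 mod 2 = 0
  c[10] = d·G[:,10] = (00010000011111100000111101)·(00000010000000000000000000) mod 2 = 0+0+0+0+0+0+0+0+0+0+0+0+0+0+0+0+0+0+0+0+0+0+0+0+0+0 mod 2 = 0
  c[11] = d·G[:,11] = (00010000011111100000111101)·(00000001000000000000000000) mod 2 = 0+0+0+0+0+0+0+0+0+0+0+0+0+0+0+0+0+0+0+0+0+0+0+0+0+0 mod 2 = 0
  c[12] = d·G[:,12] = (00010000011111100000111101)·(00000000100000000000000000) mod 2 = 0+0+0+0+0+0+0+0+0+0+0+0+0+0+0+0+0+0+0+0+0+0+0+0+0+0 mod 2 = 0
  c[13] = d·G[:,13] = (00010000011111100000111101)·(00000000010000000000000000) mod 2 = 0+0+0+0+0+0+0+0+0+1+0+0+0+0+0+0+0+0+0+0+0+0+0+0+0+0 mod 2 = 1
  c[14] = d·G[:,14] = (00010000011111100000111101)·(00000000001000000000000000) mod 2 = 0+0+0+0+0+0+0+0+0+0+1+0+0+0+0+0+0+0+0+0+0+0+0+0+0+0 mod 2 = 1
  c[15] = d·G[:,15] = (00010000011111100000111101)·(00000000000111111111111111) mod 2 = 0+0+0+0+0+0+0+0+0+0+0+1+1+1+1+0+0+0+0+0+1+1+1+1+0+1 mod 2 = 1
  c[16] = d·G[:,16] = (00010000011111100000111101)·(00000000000100000000000000) mod 2 = 0+0+0+0+0+0+0+0+0+0+0+1+0+0+0+0+0+0+0+0+0+0+0+0+0+0 mod 2 = 1
  c[17] = d·G[:,17] = (00010000011111100000111101)·(00000000000010000000000000) mod 2 = 0+0+0+0+0+0+0+0+0+0+0+0+1+0+0+0+0+0+0+0+0+0+0+0+0+0 mod 2 = 1
  c[18] = d·G[:,18] = (00010000011111100000111101)·(00000000000001000000000000) mod 2 = 0+0+0+0+0+0+0+0+0+0+0+0+0+1+0+0+0+0+0+0+0+0+0+0+0+0 mod 2 = 1
  c[19] = d·G[:,19] = (00010000011111100000111101)·(00000000000000100000000000) mod 2 = 0+0+0+0+0+0+0+0+0+0+0+0+0+0+1+0+0+0+0+0+0+0+0+0+0+0 mod 2 = 1
  c[20] = d·G[:,20] = (00010000011111100000111101)·(00000000000000010000000000) mod 2 = 0+0+0+0+0+0+0+0+0+0+0+0+0+0+0+0+0+0+0+0+0+0+0+0+0+0 mod 2 = 0
  c[21] = d·G[:,21] = (00010000011111100000111101)·(00000000000000001000000000) mod 2 = 0+0+0+0+0+0+0+0+0+0+0+0+0+0+0+0+0+0+0+0+0+0+0+0+0+0 mod 2 = 0
  c[22] = d·G[:,22] = (00010000011111100000111101)·(00000000000000000100000000) mod 2 = 0+0+0+0+0+0+0+0+0+0+0+0+0+0+0+0+0+0+0+0+0+0+0+0+0+0 mod 2 = 0
  c[23] = d·G[:,23] = (00010000011111100000111101)·(00000000000000000010000000) mod 2 = 0+0+0+0+0+0+0+0+0+0+0+0+0+0+0+0+0+0+0+0+0+0+0+0+0+0 mod 2 = 0
  c[24] = d·G[:,24] = (00010000011111100000111101)·(00000000000000000001000000) mod 2 = 0+0+0+0+0+0+0+0+0+0+0+0+0+0+0+0+0+0+0+0+0+0+0+0+0+0 mod 2 = 0
  c[25] = d·G[:,25] = (00010000011111100000111101)·(00000000000000000000100000) mod 2 = 0+0+0+0+0+0+0+0+0+0+0+0+0+0+0+0+0+0+0+0+1+0+0+0+0+0 mod 2 = 1
  c[26] = d·G[:,26] = (00010000011111100000111101)·(00000000000000000000010000) mod 2 = 0+0+0+0+0+0+0+0+0+0+0+0+0+0+0+0+0+0+0+0+0+1+0+0+0+0 mod 2 = 1
  c[27] = d·G[:,27] = (00010000011111100000111101)·(00000000000000000000001000) mod 2 = 0+0+0+0+0+0+0+0+0+0+0+0+0+0+0+0+0+0+0+0+0+0+1+0+0+0 mod 2 = 1
  c[28] = d·G[:,28] = (00010000011111100000111101)·(00000000000000000000000100) mod 2 = 0+0+0+0+0+0+0+0+0+0+0+0+0+0+0+0+0+0+0+0+0+0+0+1+0+0 mod 2 = 1
  c[29] = d·G[:,29] = (00010000011111100000111101)·(00000000000000000000000010) mod 2 = 0+0+0+0+0+0+0+0+0+0+0+0+0+0+0+0+0+0+0+0+0+0+0+0+0+0 mod 2 = 0
  c[30] = d·G[:,30] = (00010000011111100000111101)·(00000000000000000000000001) mod 2 = 0+0+0+0+0+0+0+0+0+0+0+0+0+0+0+0+0+0+0+0+0+0+0+0+0+1 mod 2 = 1
Codeword = 1001001100000111111100000111101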